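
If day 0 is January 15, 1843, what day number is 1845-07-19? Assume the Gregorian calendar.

Jan 15, 1843 → Jan 15, 1844: 365 days.
Jan 15, 1844 → Jan 15, 1845: 366 days (Feb 29, 1844 is in that span).
Jan 15, 1845 → Feb 15, 1845: 31 days (January has 31).
Feb 15, 1845 → Mar 15, 1845: 28 days (February has 28).
Mar 15, 1845 → Apr 15, 1845: 31 days (March has 31).
Apr 15, 1845 → May 15, 1845: 30 days (April has 30).
May 15, 1845 → Jun 15, 1845: 31 days (May has 31).
Jun 15, 1845 → Jul 15, 1845: 30 days (June has 30).
Jul 15, 1845 → Jul 19, 1845: 4 days.
Total: 916 days.

916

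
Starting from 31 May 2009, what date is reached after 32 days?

May has 31 days: +1 → Jun 1, 2009 (31 left).
Jun has 30 days: +30 → Jul 1, 2009 (1 left).
+1 → Jul 2, 2009.

July 2, 2009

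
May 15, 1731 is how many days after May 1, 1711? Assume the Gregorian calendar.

May 1, 1711 → May 1, 1712: 366 days (Feb 29, 1712 is in that span).
May 1, 1712 → May 1, 1713: 365 days.
May 1, 1713 → May 1, 1714: 365 days.
May 1, 1714 → May 1, 1715: 365 days.
May 1, 1715 → May 1, 1716: 366 days (Feb 29, 1716 is in that span).
May 1, 1716 → May 1, 1717: 365 days.
May 1, 1717 → May 1, 1718: 365 days.
May 1, 1718 → May 1, 1719: 365 days.
May 1, 1719 → May 1, 1720: 366 days (Feb 29, 1720 is in that span).
May 1, 1720 → May 1, 1721: 365 days.
May 1, 1721 → May 1, 1722: 365 days.
May 1, 1722 → May 1, 1723: 365 days.
May 1, 1723 → May 1, 1724: 366 days (Feb 29, 1724 is in that span).
May 1, 1724 → May 1, 1725: 365 days.
May 1, 1725 → May 1, 1726: 365 days.
May 1, 1726 → May 1, 1727: 365 days.
May 1, 1727 → May 1, 1728: 366 days (Feb 29, 1728 is in that span).
May 1, 1728 → May 1, 1729: 365 days.
May 1, 1729 → May 1, 1730: 365 days.
May 1, 1730 → Jun 1, 1730: 31 days (May has 31).
Jun 1, 1730 → Jul 1, 1730: 30 days (June has 30).
Jul 1, 1730 → Aug 1, 1730: 31 days (July has 31).
Aug 1, 1730 → Sep 1, 1730: 31 days (August has 31).
Sep 1, 1730 → Oct 1, 1730: 30 days (September has 30).
Oct 1, 1730 → Nov 1, 1730: 31 days (October has 31).
Nov 1, 1730 → Dec 1, 1730: 30 days (November has 30).
Dec 1, 1730 → Jan 1, 1731: 31 days (December has 31).
Jan 1, 1731 → Feb 1, 1731: 31 days (January has 31).
Feb 1, 1731 → Mar 1, 1731: 28 days (February has 28).
Mar 1, 1731 → Apr 1, 1731: 31 days (March has 31).
Apr 1, 1731 → May 1, 1731: 30 days (April has 30).
May 1, 1731 → May 15, 1731: 14 days.
Total: 7319 days.

7319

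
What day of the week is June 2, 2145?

Wednesday

Doomsday rule: the anchor day for the 2100s is Sunday. For year 45: 45÷12 = 3 r 9, and 9÷4 = 2, so 3+9+2 = 14.
Sunday + 14 ≡ Sunday — that's 2145's doomsday.
In June the doomsday date is Jun 6.
Jun 2 is 4 days before Jun 6; 4 mod 7 = 4, so Sunday − 4 = Wednesday.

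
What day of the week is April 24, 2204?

Tuesday

Doomsday rule: the anchor day for the 2200s is Friday. For year 04: 4÷12 = 0 r 4, and 4÷4 = 1, so 0+4+1 = 5.
Friday + 5 ≡ Wednesday — that's 2204's doomsday.
In April the doomsday date is Apr 4.
Apr 24 is 20 days after Apr 4; 20 mod 7 = 6, so Wednesday + 6 = Tuesday.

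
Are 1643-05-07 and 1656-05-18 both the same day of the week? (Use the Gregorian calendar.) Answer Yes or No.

From May 7, 1643 to May 18, 1656 is 4760 days.
4760 mod 7 = 0, so they are the same weekday.
(May 7, 1643 is a Thursday; May 18, 1656 is a Thursday.)

Yes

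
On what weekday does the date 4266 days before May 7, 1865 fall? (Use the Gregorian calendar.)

Thursday

May 7, 1865 is a Sunday.
4266 mod 7 = 3, so 4266 days before a Sunday is Sunday − 3 = Thursday.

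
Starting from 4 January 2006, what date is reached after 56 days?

Jan has 31 days: +28 → Feb 1, 2006 (28 left).
Feb has 28 days: +28 → Mar 1, 2006 (0 left).

March 1, 2006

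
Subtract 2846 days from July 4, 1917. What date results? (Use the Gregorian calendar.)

−365 (one year) → Jul 4, 1916 (2481 left).
−366 (one year; includes Feb 29, 1916) → Jul 4, 1915 (2115 left).
−365 (one year) → Jul 4, 1914 (1750 left).
−365 (one year) → Jul 4, 1913 (1385 left).
−365 (one year) → Jul 4, 1912 (1020 left).
−366 (one year; includes Feb 29, 1912) → Jul 4, 1911 (654 left).
−365 (one year) → Jul 4, 1910 (289 left).
−4 → Jun 30, 1910 (end of Jun, 30 days; 285 left).
−30 → May 31, 1910 (end of May, 31 days; 255 left).
−31 → Apr 30, 1910 (end of Apr, 30 days; 224 left).
−30 → Mar 31, 1910 (end of Mar, 31 days; 194 left).
−31 → Feb 28, 1910 (end of Feb, 28 days; 163 left).
−28 → Jan 31, 1910 (end of Jan, 31 days; 135 left).
−31 → Dec 31, 1909 (end of Dec, 31 days; 104 left).
−31 → Nov 30, 1909 (end of Nov, 30 days; 73 left).
−30 → Oct 31, 1909 (end of Oct, 31 days; 43 left).
−31 → Sep 30, 1909 (end of Sep, 30 days; 12 left).
−12 → Sep 18, 1909.

September 18, 1909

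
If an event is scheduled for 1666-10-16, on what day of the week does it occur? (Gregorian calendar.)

Saturday

Doomsday rule: the anchor day for the 1600s is Tuesday. For year 66: 66÷12 = 5 r 6, and 6÷4 = 1, so 5+6+1 = 12.
Tuesday + 12 ≡ Sunday — that's 1666's doomsday.
In October the doomsday date is Oct 10.
Oct 16 is 6 days after Oct 10; 6 mod 7 = 6, so Sunday + 6 = Saturday.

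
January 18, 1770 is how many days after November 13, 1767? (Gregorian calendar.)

Nov 13, 1767 → Nov 13, 1768: 366 days (Feb 29, 1768 is in that span).
Nov 13, 1768 → Nov 13, 1769: 365 days.
Nov 13, 1769 → Dec 13, 1769: 30 days (November has 30).
Dec 13, 1769 → Jan 13, 1770: 31 days (December has 31).
Jan 13, 1770 → Jan 18, 1770: 5 days.
Total: 797 days.

797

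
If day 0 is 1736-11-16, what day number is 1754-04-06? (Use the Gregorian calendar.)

Nov 16, 1736 → Nov 16, 1737: 365 days.
Nov 16, 1737 → Nov 16, 1738: 365 days.
Nov 16, 1738 → Nov 16, 1739: 365 days.
Nov 16, 1739 → Nov 16, 1740: 366 days (Feb 29, 1740 is in that span).
Nov 16, 1740 → Nov 16, 1741: 365 days.
Nov 16, 1741 → Nov 16, 1742: 365 days.
Nov 16, 1742 → Nov 16, 1743: 365 days.
Nov 16, 1743 → Nov 16, 1744: 366 days (Feb 29, 1744 is in that span).
Nov 16, 1744 → Nov 16, 1745: 365 days.
Nov 16, 1745 → Nov 16, 1746: 365 days.
Nov 16, 1746 → Nov 16, 1747: 365 days.
Nov 16, 1747 → Nov 16, 1748: 366 days (Feb 29, 1748 is in that span).
Nov 16, 1748 → Nov 16, 1749: 365 days.
Nov 16, 1749 → Nov 16, 1750: 365 days.
Nov 16, 1750 → Nov 16, 1751: 365 days.
Nov 16, 1751 → Nov 16, 1752: 366 days (Feb 29, 1752 is in that span).
Nov 16, 1752 → Nov 16, 1753: 365 days.
Nov 16, 1753 → Dec 16, 1753: 30 days (November has 30).
Dec 16, 1753 → Jan 16, 1754: 31 days (December has 31).
Jan 16, 1754 → Feb 16, 1754: 31 days (January has 31).
Feb 16, 1754 → Mar 16, 1754: 28 days (February has 28).
Mar 16, 1754 → Apr 6, 1754: 21 days.
Total: 6350 days.

6350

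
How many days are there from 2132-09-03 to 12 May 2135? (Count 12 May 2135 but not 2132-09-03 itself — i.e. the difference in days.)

981

Sep 3, 2132 → Sep 3, 2133: 365 days.
Sep 3, 2133 → Sep 3, 2134: 365 days.
Sep 3, 2134 → Oct 3, 2134: 30 days (September has 30).
Oct 3, 2134 → Nov 3, 2134: 31 days (October has 31).
Nov 3, 2134 → Dec 3, 2134: 30 days (November has 30).
Dec 3, 2134 → Jan 3, 2135: 31 days (December has 31).
Jan 3, 2135 → Feb 3, 2135: 31 days (January has 31).
Feb 3, 2135 → Mar 3, 2135: 28 days (February has 28).
Mar 3, 2135 → Apr 3, 2135: 31 days (March has 31).
Apr 3, 2135 → May 3, 2135: 30 days (April has 30).
May 3, 2135 → May 12, 2135: 9 days.
Total: 981 days.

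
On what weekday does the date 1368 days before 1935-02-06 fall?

First find the weekday of Feb 6, 1935. Doomsday rule: the anchor day for the 1900s is Wednesday. For year 35: 35÷12 = 2 r 11, and 11÷4 = 2, so 2+11+2 = 15.
Wednesday + 15 ≡ Thursday — that's 1935's doomsday.
In February the doomsday date is Feb 28 (1935 is not a leap year).
Feb 6 is 22 days before Feb 28; 22 mod 7 = 1, so Thursday − 1 = Wednesday.
1368 mod 7 = 3, so 1368 days before a Wednesday is Wednesday − 3 = Sunday.

Sunday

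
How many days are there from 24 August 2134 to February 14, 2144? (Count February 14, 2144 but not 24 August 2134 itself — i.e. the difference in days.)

Aug 24, 2134 → Aug 24, 2135: 365 days.
Aug 24, 2135 → Aug 24, 2136: 366 days (Feb 29, 2136 is in that span).
Aug 24, 2136 → Aug 24, 2137: 365 days.
Aug 24, 2137 → Aug 24, 2138: 365 days.
Aug 24, 2138 → Aug 24, 2139: 365 days.
Aug 24, 2139 → Aug 24, 2140: 366 days (Feb 29, 2140 is in that span).
Aug 24, 2140 → Aug 24, 2141: 365 days.
Aug 24, 2141 → Aug 24, 2142: 365 days.
Aug 24, 2142 → Aug 24, 2143: 365 days.
Aug 24, 2143 → Sep 24, 2143: 31 days (August has 31).
Sep 24, 2143 → Oct 24, 2143: 30 days (September has 30).
Oct 24, 2143 → Nov 24, 2143: 31 days (October has 31).
Nov 24, 2143 → Dec 24, 2143: 30 days (November has 30).
Dec 24, 2143 → Jan 24, 2144: 31 days (December has 31).
Jan 24, 2144 → Feb 14, 2144: 21 days.
Total: 3461 days.

3461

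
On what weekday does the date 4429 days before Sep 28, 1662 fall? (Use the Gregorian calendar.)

First find the weekday of Sep 28, 1662. Doomsday rule: the anchor day for the 1600s is Tuesday. For year 62: 62÷12 = 5 r 2, and 2÷4 = 0, so 5+2+0 = 7.
Tuesday + 7 ≡ Tuesday — that's 1662's doomsday.
In September the doomsday date is Sep 5.
Sep 28 is 23 days after Sep 5; 23 mod 7 = 2, so Tuesday + 2 = Thursday.
4429 mod 7 = 5, so 4429 days before a Thursday is Thursday − 5 = Saturday.

Saturday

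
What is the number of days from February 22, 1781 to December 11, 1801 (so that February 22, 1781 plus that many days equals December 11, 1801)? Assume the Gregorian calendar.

7596

Feb 22, 1781 → Feb 22, 1782: 365 days.
Feb 22, 1782 → Feb 22, 1783: 365 days.
Feb 22, 1783 → Feb 22, 1784: 365 days.
Feb 22, 1784 → Feb 22, 1785: 366 days (Feb 29, 1784 is in that span).
Feb 22, 1785 → Feb 22, 1786: 365 days.
Feb 22, 1786 → Feb 22, 1787: 365 days.
Feb 22, 1787 → Feb 22, 1788: 365 days.
Feb 22, 1788 → Feb 22, 1789: 366 days (Feb 29, 1788 is in that span).
Feb 22, 1789 → Feb 22, 1790: 365 days.
Feb 22, 1790 → Feb 22, 1791: 365 days.
Feb 22, 1791 → Feb 22, 1792: 365 days.
Feb 22, 1792 → Feb 22, 1793: 366 days (Feb 29, 1792 is in that span).
Feb 22, 1793 → Feb 22, 1794: 365 days.
Feb 22, 1794 → Feb 22, 1795: 365 days.
Feb 22, 1795 → Feb 22, 1796: 365 days.
Feb 22, 1796 → Feb 22, 1797: 366 days (Feb 29, 1796 is in that span).
Feb 22, 1797 → Feb 22, 1798: 365 days.
Feb 22, 1798 → Feb 22, 1799: 365 days.
Feb 22, 1799 → Feb 22, 1800: 365 days.
Feb 22, 1800 → Feb 22, 1801: 365 days.
Feb 22, 1801 → Mar 22, 1801: 28 days (February has 28).
Mar 22, 1801 → Apr 22, 1801: 31 days (March has 31).
Apr 22, 1801 → May 22, 1801: 30 days (April has 30).
May 22, 1801 → Jun 22, 1801: 31 days (May has 31).
Jun 22, 1801 → Jul 22, 1801: 30 days (June has 30).
Jul 22, 1801 → Aug 22, 1801: 31 days (July has 31).
Aug 22, 1801 → Sep 22, 1801: 31 days (August has 31).
Sep 22, 1801 → Oct 22, 1801: 30 days (September has 30).
Oct 22, 1801 → Nov 22, 1801: 31 days (October has 31).
Nov 22, 1801 → Dec 11, 1801: 19 days.
Total: 7596 days.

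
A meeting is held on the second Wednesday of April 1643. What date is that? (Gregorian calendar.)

April 1, 1643 is a Wednesday.
The first Wednesday is therefore April 1 (same day).
The second Wednesday is 1 + 1×7 = April 8.

April 8, 1643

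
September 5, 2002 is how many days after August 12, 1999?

Aug 12, 1999 → Aug 12, 2000: 366 days (Feb 29, 2000 is in that span).
Aug 12, 2000 → Aug 12, 2001: 365 days.
Aug 12, 2001 → Sep 12, 2001: 31 days (August has 31).
Sep 12, 2001 → Oct 12, 2001: 30 days (September has 30).
Oct 12, 2001 → Nov 12, 2001: 31 days (October has 31).
Nov 12, 2001 → Dec 12, 2001: 30 days (November has 30).
Dec 12, 2001 → Jan 12, 2002: 31 days (December has 31).
Jan 12, 2002 → Feb 12, 2002: 31 days (January has 31).
Feb 12, 2002 → Mar 12, 2002: 28 days (February has 28).
Mar 12, 2002 → Apr 12, 2002: 31 days (March has 31).
Apr 12, 2002 → May 12, 2002: 30 days (April has 30).
May 12, 2002 → Jun 12, 2002: 31 days (May has 31).
Jun 12, 2002 → Jul 12, 2002: 30 days (June has 30).
Jul 12, 2002 → Aug 12, 2002: 31 days (July has 31).
Aug 12, 2002 → Sep 5, 2002: 24 days.
Total: 1120 days.

1120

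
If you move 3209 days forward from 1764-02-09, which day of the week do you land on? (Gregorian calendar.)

Sunday

First find the weekday of Feb 9, 1764. Doomsday rule: the anchor day for the 1700s is Sunday. For year 64: 64÷12 = 5 r 4, and 4÷4 = 1, so 5+4+1 = 10.
Sunday + 10 ≡ Wednesday — that's 1764's doomsday.
In February the doomsday date is Feb 29 (1764 is a leap year (divisible by 4)).
Feb 9 is 20 days before Feb 29; 20 mod 7 = 6, so Wednesday − 6 = Thursday.
3209 mod 7 = 3, so 3209 days after a Thursday is Thursday + 3 = Sunday.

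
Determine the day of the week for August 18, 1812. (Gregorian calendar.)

Tuesday

Doomsday rule: the anchor day for the 1800s is Friday. For year 12: 12÷12 = 1 r 0, and 0÷4 = 0, so 1+0+0 = 1.
Friday + 1 ≡ Saturday — that's 1812's doomsday.
In August the doomsday date is Aug 8.
Aug 18 is 10 days after Aug 8; 10 mod 7 = 3, so Saturday + 3 = Tuesday.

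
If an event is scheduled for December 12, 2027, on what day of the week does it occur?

Doomsday rule: the anchor day for the 2000s is Tuesday. For year 27: 27÷12 = 2 r 3, and 3÷4 = 0, so 2+3+0 = 5.
Tuesday + 5 ≡ Sunday — that's 2027's doomsday.
In December the doomsday date is Dec 12.
Dec 12 is the doomsday itself: Sunday.

Sunday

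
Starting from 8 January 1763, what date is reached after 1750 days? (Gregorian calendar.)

October 24, 1767

+365 (one year) → Jan 8, 1764 (1385 left).
+366 (one year; includes Feb 29, 1764) → Jan 8, 1765 (1019 left).
+365 (one year) → Jan 8, 1766 (654 left).
+365 (one year) → Jan 8, 1767 (289 left).
Jan has 31 days: +24 → Feb 1, 1767 (265 left).
Feb has 28 days: +28 → Mar 1, 1767 (237 left).
Mar has 31 days: +31 → Apr 1, 1767 (206 left).
Apr has 30 days: +30 → May 1, 1767 (176 left).
May has 31 days: +31 → Jun 1, 1767 (145 left).
Jun has 30 days: +30 → Jul 1, 1767 (115 left).
Jul has 31 days: +31 → Aug 1, 1767 (84 left).
Aug has 31 days: +31 → Sep 1, 1767 (53 left).
Sep has 30 days: +30 → Oct 1, 1767 (23 left).
+23 → Oct 24, 1767.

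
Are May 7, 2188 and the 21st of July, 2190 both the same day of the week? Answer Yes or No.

Yes

From May 7, 2188 to Jul 21, 2190 is 805 days.
805 mod 7 = 0, so they are the same weekday.
(May 7, 2188 is a Wednesday; Jul 21, 2190 is a Wednesday.)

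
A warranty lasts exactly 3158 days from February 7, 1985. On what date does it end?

October 1, 1993

+365 (one year) → Feb 7, 1986 (2793 left).
+365 (one year) → Feb 7, 1987 (2428 left).
+365 (one year) → Feb 7, 1988 (2063 left).
+366 (one year; includes Feb 29, 1988) → Feb 7, 1989 (1697 left).
+365 (one year) → Feb 7, 1990 (1332 left).
+365 (one year) → Feb 7, 1991 (967 left).
+365 (one year) → Feb 7, 1992 (602 left).
+366 (one year; includes Feb 29, 1992) → Feb 7, 1993 (236 left).
Feb has 28 days: +22 → Mar 1, 1993 (214 left).
Mar has 31 days: +31 → Apr 1, 1993 (183 left).
Apr has 30 days: +30 → May 1, 1993 (153 left).
May has 31 days: +31 → Jun 1, 1993 (122 left).
Jun has 30 days: +30 → Jul 1, 1993 (92 left).
Jul has 31 days: +31 → Aug 1, 1993 (61 left).
Aug has 31 days: +31 → Sep 1, 1993 (30 left).
Sep has 30 days: +30 → Oct 1, 1993 (0 left).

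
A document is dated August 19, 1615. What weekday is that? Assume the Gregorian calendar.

Doomsday rule: the anchor day for the 1600s is Tuesday. For year 15: 15÷12 = 1 r 3, and 3÷4 = 0, so 1+3+0 = 4.
Tuesday + 4 ≡ Saturday — that's 1615's doomsday.
In August the doomsday date is Aug 8.
Aug 19 is 11 days after Aug 8; 11 mod 7 = 4, so Saturday + 4 = Wednesday.

Wednesday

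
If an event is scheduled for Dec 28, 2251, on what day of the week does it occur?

Sunday

Doomsday rule: the anchor day for the 2200s is Friday. For year 51: 51÷12 = 4 r 3, and 3÷4 = 0, so 4+3+0 = 7.
Friday + 7 ≡ Friday — that's 2251's doomsday.
In December the doomsday date is Dec 12.
Dec 28 is 16 days after Dec 12; 16 mod 7 = 2, so Friday + 2 = Sunday.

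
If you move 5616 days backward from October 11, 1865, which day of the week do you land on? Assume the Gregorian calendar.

Monday

Oct 11, 1865 is a Wednesday.
5616 mod 7 = 2, so 5616 days before a Wednesday is Wednesday − 2 = Monday.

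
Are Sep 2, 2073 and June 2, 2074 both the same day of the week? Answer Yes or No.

From Sep 2, 2073 to Jun 2, 2074 is 273 days.
273 mod 7 = 0, so they are the same weekday.
(Sep 2, 2073 is a Saturday; Jun 2, 2074 is a Saturday.)

Yes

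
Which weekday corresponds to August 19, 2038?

Thursday

Doomsday rule: the anchor day for the 2000s is Tuesday. For year 38: 38÷12 = 3 r 2, and 2÷4 = 0, so 3+2+0 = 5.
Tuesday + 5 ≡ Sunday — that's 2038's doomsday.
In August the doomsday date is Aug 8.
Aug 19 is 11 days after Aug 8; 11 mod 7 = 4, so Sunday + 4 = Thursday.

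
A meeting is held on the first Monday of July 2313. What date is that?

July 1, 2313 is a Tuesday.
The first Monday is therefore July 7 (6 days later).

July 7, 2313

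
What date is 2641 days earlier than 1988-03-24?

−366 (one year; includes Feb 29, 1988) → Mar 24, 1987 (2275 left).
−365 (one year) → Mar 24, 1986 (1910 left).
−365 (one year) → Mar 24, 1985 (1545 left).
−365 (one year) → Mar 24, 1984 (1180 left).
−366 (one year; includes Feb 29, 1984) → Mar 24, 1983 (814 left).
−365 (one year) → Mar 24, 1982 (449 left).
−365 (one year) → Mar 24, 1981 (84 left).
−24 → Feb 28, 1981 (end of Feb, 28 days; 60 left).
−28 → Jan 31, 1981 (end of Jan, 31 days; 32 left).
−31 → Dec 31, 1980 (end of Dec, 31 days; 1 left).
−1 → Dec 30, 1980.

December 30, 1980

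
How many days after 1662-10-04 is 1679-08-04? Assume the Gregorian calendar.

Oct 4, 1662 → Oct 4, 1663: 365 days.
Oct 4, 1663 → Oct 4, 1664: 366 days (Feb 29, 1664 is in that span).
Oct 4, 1664 → Oct 4, 1665: 365 days.
Oct 4, 1665 → Oct 4, 1666: 365 days.
Oct 4, 1666 → Oct 4, 1667: 365 days.
Oct 4, 1667 → Oct 4, 1668: 366 days (Feb 29, 1668 is in that span).
Oct 4, 1668 → Oct 4, 1669: 365 days.
Oct 4, 1669 → Oct 4, 1670: 365 days.
Oct 4, 1670 → Oct 4, 1671: 365 days.
Oct 4, 1671 → Oct 4, 1672: 366 days (Feb 29, 1672 is in that span).
Oct 4, 1672 → Oct 4, 1673: 365 days.
Oct 4, 1673 → Oct 4, 1674: 365 days.
Oct 4, 1674 → Oct 4, 1675: 365 days.
Oct 4, 1675 → Oct 4, 1676: 366 days (Feb 29, 1676 is in that span).
Oct 4, 1676 → Oct 4, 1677: 365 days.
Oct 4, 1677 → Oct 4, 1678: 365 days.
Oct 4, 1678 → Nov 4, 1678: 31 days (October has 31).
Nov 4, 1678 → Dec 4, 1678: 30 days (November has 30).
Dec 4, 1678 → Jan 4, 1679: 31 days (December has 31).
Jan 4, 1679 → Feb 4, 1679: 31 days (January has 31).
Feb 4, 1679 → Mar 4, 1679: 28 days (February has 28).
Mar 4, 1679 → Apr 4, 1679: 31 days (March has 31).
Apr 4, 1679 → May 4, 1679: 30 days (April has 30).
May 4, 1679 → Jun 4, 1679: 31 days (May has 31).
Jun 4, 1679 → Jul 4, 1679: 30 days (June has 30).
Jul 4, 1679 → Aug 4, 1679: 31 days.
Total: 6148 days.

6148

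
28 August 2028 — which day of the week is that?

Monday

Doomsday rule: the anchor day for the 2000s is Tuesday. For year 28: 28÷12 = 2 r 4, and 4÷4 = 1, so 2+4+1 = 7.
Tuesday + 7 ≡ Tuesday — that's 2028's doomsday.
In August the doomsday date is Aug 8.
Aug 28 is 20 days after Aug 8; 20 mod 7 = 6, so Tuesday + 6 = Monday.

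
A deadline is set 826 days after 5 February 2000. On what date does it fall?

+366 (one year; includes Feb 29, 2000) → Feb 5, 2001 (460 left).
+365 (one year) → Feb 5, 2002 (95 left).
Feb has 28 days: +24 → Mar 1, 2002 (71 left).
Mar has 31 days: +31 → Apr 1, 2002 (40 left).
Apr has 30 days: +30 → May 1, 2002 (10 left).
+10 → May 11, 2002.

May 11, 2002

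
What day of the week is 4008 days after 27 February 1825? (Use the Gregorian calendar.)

Thursday

First find the weekday of Feb 27, 1825. Doomsday rule: the anchor day for the 1800s is Friday. For year 25: 25÷12 = 2 r 1, and 1÷4 = 0, so 2+1+0 = 3.
Friday + 3 ≡ Monday — that's 1825's doomsday.
In February the doomsday date is Feb 28 (1825 is not a leap year).
Feb 27 is 1 day before Feb 28; 1 mod 7 = 1, so Monday − 1 = Sunday.
4008 mod 7 = 4, so 4008 days after a Sunday is Sunday + 4 = Thursday.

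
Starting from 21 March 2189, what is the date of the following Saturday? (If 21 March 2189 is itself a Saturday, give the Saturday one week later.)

March 28, 2189

Mar 21, 2189 is a Saturday.
From Saturday to the next Saturday is 7 days.
Mar 21, 2189 + 7 = Mar 28, 2189.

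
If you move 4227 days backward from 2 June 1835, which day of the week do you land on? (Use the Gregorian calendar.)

Wednesday

First find the weekday of Jun 2, 1835. Doomsday rule: the anchor day for the 1800s is Friday. For year 35: 35÷12 = 2 r 11, and 11÷4 = 2, so 2+11+2 = 15.
Friday + 15 ≡ Saturday — that's 1835's doomsday.
In June the doomsday date is Jun 6.
Jun 2 is 4 days before Jun 6; 4 mod 7 = 4, so Saturday − 4 = Tuesday.
4227 mod 7 = 6, so 4227 days before a Tuesday is Tuesday − 6 = Wednesday.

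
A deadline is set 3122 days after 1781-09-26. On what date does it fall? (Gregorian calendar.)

+365 (one year) → Sep 26, 1782 (2757 left).
+365 (one year) → Sep 26, 1783 (2392 left).
+366 (one year; includes Feb 29, 1784) → Sep 26, 1784 (2026 left).
+365 (one year) → Sep 26, 1785 (1661 left).
+365 (one year) → Sep 26, 1786 (1296 left).
+365 (one year) → Sep 26, 1787 (931 left).
+366 (one year; includes Feb 29, 1788) → Sep 26, 1788 (565 left).
+365 (one year) → Sep 26, 1789 (200 left).
Sep has 30 days: +5 → Oct 1, 1789 (195 left).
Oct has 31 days: +31 → Nov 1, 1789 (164 left).
Nov has 30 days: +30 → Dec 1, 1789 (134 left).
Dec has 31 days: +31 → Jan 1, 1790 (103 left).
Jan has 31 days: +31 → Feb 1, 1790 (72 left).
Feb has 28 days: +28 → Mar 1, 1790 (44 left).
Mar has 31 days: +31 → Apr 1, 1790 (13 left).
+13 → Apr 14, 1790.

April 14, 1790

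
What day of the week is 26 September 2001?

Doomsday rule: the anchor day for the 2000s is Tuesday. For year 01: 1÷12 = 0 r 1, and 1÷4 = 0, so 0+1+0 = 1.
Tuesday + 1 ≡ Wednesday — that's 2001's doomsday.
In September the doomsday date is Sep 5.
Sep 26 is 21 days after Sep 5; 21 mod 7 = 0, so Wednesday + 0 = Wednesday.

Wednesday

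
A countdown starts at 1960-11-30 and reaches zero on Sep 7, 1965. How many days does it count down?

Nov 30, 1960 → Nov 30, 1961: 365 days.
Nov 30, 1961 → Nov 30, 1962: 365 days.
Nov 30, 1962 → Nov 30, 1963: 365 days.
Nov 30, 1963 → Nov 30, 1964: 366 days (Feb 29, 1964 is in that span).
Nov 30, 1964 → Dec 30, 1964: 30 days (November has 30).
Dec 30, 1964 → Jan 30, 1965: 31 days (December has 31).
Jan 30, 1965 → Feb 28, 1965: 29 days (January has 31).
Feb 28, 1965 → Mar 28, 1965: 28 days (February has 28).
Mar 28, 1965 → Apr 28, 1965: 31 days (March has 31).
Apr 28, 1965 → May 28, 1965: 30 days (April has 30).
May 28, 1965 → Jun 28, 1965: 31 days (May has 31).
Jun 28, 1965 → Jul 28, 1965: 30 days (June has 30).
Jul 28, 1965 → Aug 28, 1965: 31 days (July has 31).
Aug 28, 1965 → Sep 7, 1965: 10 days.
Total: 1742 days.

1742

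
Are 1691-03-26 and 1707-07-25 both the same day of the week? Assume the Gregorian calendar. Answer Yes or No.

Yes

From Mar 26, 1691 to Jul 25, 1707 is 5964 days.
5964 mod 7 = 0, so they are the same weekday.
(Mar 26, 1691 is a Monday; Jul 25, 1707 is a Monday.)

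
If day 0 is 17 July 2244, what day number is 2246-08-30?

Jul 17, 2244 → Jul 17, 2245: 365 days.
Jul 17, 2245 → Jul 17, 2246: 365 days.
Jul 17, 2246 → Aug 17, 2246: 31 days (July has 31).
Aug 17, 2246 → Aug 30, 2246: 13 days.
Total: 774 days.

774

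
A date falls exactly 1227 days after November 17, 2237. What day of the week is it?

First find the weekday of Nov 17, 2237. Doomsday rule: the anchor day for the 2200s is Friday. For year 37: 37÷12 = 3 r 1, and 1÷4 = 0, so 3+1+0 = 4.
Friday + 4 ≡ Tuesday — that's 2237's doomsday.
In November the doomsday date is Nov 7.
Nov 17 is 10 days after Nov 7; 10 mod 7 = 3, so Tuesday + 3 = Friday.
1227 mod 7 = 2, so 1227 days after a Friday is Friday + 2 = Sunday.

Sunday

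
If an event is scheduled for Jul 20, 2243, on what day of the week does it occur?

Thursday

Doomsday rule: the anchor day for the 2200s is Friday. For year 43: 43÷12 = 3 r 7, and 7÷4 = 1, so 3+7+1 = 11.
Friday + 11 ≡ Tuesday — that's 2243's doomsday.
In July the doomsday date is Jul 11.
Jul 20 is 9 days after Jul 11; 9 mod 7 = 2, so Tuesday + 2 = Thursday.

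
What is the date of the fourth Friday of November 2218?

November 1, 2218 is a Sunday.
The first Friday is therefore November 6 (5 days later).
The fourth Friday is 6 + 3×7 = November 27.

November 27, 2218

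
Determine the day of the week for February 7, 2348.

Saturday

Doomsday rule: the anchor day for the 2300s is Wednesday. For year 48: 48÷12 = 4 r 0, and 0÷4 = 0, so 4+0+0 = 4.
Wednesday + 4 ≡ Sunday — that's 2348's doomsday.
In February the doomsday date is Feb 29 (2348 is a leap year (divisible by 4)).
Feb 7 is 22 days before Feb 29; 22 mod 7 = 1, so Sunday − 1 = Saturday.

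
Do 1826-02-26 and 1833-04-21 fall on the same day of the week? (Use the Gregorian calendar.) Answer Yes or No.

From Feb 26, 1826 to Apr 21, 1833 is 2611 days.
2611 mod 7 = 0, so they are the same weekday.
(Feb 26, 1826 is a Sunday; Apr 21, 1833 is a Sunday.)

Yes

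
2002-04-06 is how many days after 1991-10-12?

3829

Oct 12, 1991 → Oct 12, 1992: 366 days (Feb 29, 1992 is in that span).
Oct 12, 1992 → Oct 12, 1993: 365 days.
Oct 12, 1993 → Oct 12, 1994: 365 days.
Oct 12, 1994 → Oct 12, 1995: 365 days.
Oct 12, 1995 → Oct 12, 1996: 366 days (Feb 29, 1996 is in that span).
Oct 12, 1996 → Oct 12, 1997: 365 days.
Oct 12, 1997 → Oct 12, 1998: 365 days.
Oct 12, 1998 → Oct 12, 1999: 365 days.
Oct 12, 1999 → Oct 12, 2000: 366 days (Feb 29, 2000 is in that span).
Oct 12, 2000 → Oct 12, 2001: 365 days.
Oct 12, 2001 → Nov 12, 2001: 31 days (October has 31).
Nov 12, 2001 → Dec 12, 2001: 30 days (November has 30).
Dec 12, 2001 → Jan 12, 2002: 31 days (December has 31).
Jan 12, 2002 → Feb 12, 2002: 31 days (January has 31).
Feb 12, 2002 → Mar 12, 2002: 28 days (February has 28).
Mar 12, 2002 → Apr 6, 2002: 25 days.
Total: 3829 days.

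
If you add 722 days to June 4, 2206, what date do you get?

May 26, 2208

+365 (one year) → Jun 4, 2207 (357 left).
Jun has 30 days: +27 → Jul 1, 2207 (330 left).
Jul has 31 days: +31 → Aug 1, 2207 (299 left).
Aug has 31 days: +31 → Sep 1, 2207 (268 left).
Sep has 30 days: +30 → Oct 1, 2207 (238 left).
Oct has 31 days: +31 → Nov 1, 2207 (207 left).
Nov has 30 days: +30 → Dec 1, 2207 (177 left).
Dec has 31 days: +31 → Jan 1, 2208 (146 left).
Jan has 31 days: +31 → Feb 1, 2208 (115 left).
Feb has 29 days: +29 → Mar 1, 2208 (86 left).
Mar has 31 days: +31 → Apr 1, 2208 (55 left).
Apr has 30 days: +30 → May 1, 2208 (25 left).
+25 → May 26, 2208.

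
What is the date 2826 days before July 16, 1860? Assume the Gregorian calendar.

October 20, 1852

−366 (one year; includes Feb 29, 1860) → Jul 16, 1859 (2460 left).
−365 (one year) → Jul 16, 1858 (2095 left).
−365 (one year) → Jul 16, 1857 (1730 left).
−365 (one year) → Jul 16, 1856 (1365 left).
−366 (one year; includes Feb 29, 1856) → Jul 16, 1855 (999 left).
−365 (one year) → Jul 16, 1854 (634 left).
−365 (one year) → Jul 16, 1853 (269 left).
−16 → Jun 30, 1853 (end of Jun, 30 days; 253 left).
−30 → May 31, 1853 (end of May, 31 days; 223 left).
−31 → Apr 30, 1853 (end of Apr, 30 days; 192 left).
−30 → Mar 31, 1853 (end of Mar, 31 days; 162 left).
−31 → Feb 28, 1853 (end of Feb, 28 days; 131 left).
−28 → Jan 31, 1853 (end of Jan, 31 days; 103 left).
−31 → Dec 31, 1852 (end of Dec, 31 days; 72 left).
−31 → Nov 30, 1852 (end of Nov, 30 days; 41 left).
−30 → Oct 31, 1852 (end of Oct, 31 days; 11 left).
−11 → Oct 20, 1852.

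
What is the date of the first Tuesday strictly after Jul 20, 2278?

Jul 20, 2278 is a Saturday.
From Saturday to the next Tuesday is 3 days.
Jul 20, 2278 + 3 = Jul 23, 2278.

July 23, 2278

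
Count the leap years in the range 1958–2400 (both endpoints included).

108

Multiples of 4 in [1958,2400]: 111.
Of those, multiples of 100: 5 (not leap unless ÷400).
Multiples of 400: 2.
Leap years = 111 − 5 + 2 = 108.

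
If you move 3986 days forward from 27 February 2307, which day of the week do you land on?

Feb 27, 2307 is a Wednesday.
3986 mod 7 = 3, so 3986 days after a Wednesday is Wednesday + 3 = Saturday.

Saturday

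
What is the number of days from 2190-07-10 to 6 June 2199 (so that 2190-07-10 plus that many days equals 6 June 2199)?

Jul 10, 2190 → Jul 10, 2191: 365 days.
Jul 10, 2191 → Jul 10, 2192: 366 days (Feb 29, 2192 is in that span).
Jul 10, 2192 → Jul 10, 2193: 365 days.
Jul 10, 2193 → Jul 10, 2194: 365 days.
Jul 10, 2194 → Jul 10, 2195: 365 days.
Jul 10, 2195 → Jul 10, 2196: 366 days (Feb 29, 2196 is in that span).
Jul 10, 2196 → Jul 10, 2197: 365 days.
Jul 10, 2197 → Jul 10, 2198: 365 days.
Jul 10, 2198 → Aug 10, 2198: 31 days (July has 31).
Aug 10, 2198 → Sep 10, 2198: 31 days (August has 31).
Sep 10, 2198 → Oct 10, 2198: 30 days (September has 30).
Oct 10, 2198 → Nov 10, 2198: 31 days (October has 31).
Nov 10, 2198 → Dec 10, 2198: 30 days (November has 30).
Dec 10, 2198 → Jan 10, 2199: 31 days (December has 31).
Jan 10, 2199 → Feb 10, 2199: 31 days (January has 31).
Feb 10, 2199 → Mar 10, 2199: 28 days (February has 28).
Mar 10, 2199 → Apr 10, 2199: 31 days (March has 31).
Apr 10, 2199 → May 10, 2199: 30 days (April has 30).
May 10, 2199 → Jun 6, 2199: 27 days.
Total: 3253 days.

3253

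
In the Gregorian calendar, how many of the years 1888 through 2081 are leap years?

Multiples of 4 in [1888,2081]: 49.
Of those, multiples of 100: 2 (not leap unless ÷400).
Multiples of 400: 1.
Leap years = 49 − 2 + 1 = 48.

48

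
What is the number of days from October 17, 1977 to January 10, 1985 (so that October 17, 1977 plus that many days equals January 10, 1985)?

2642

Oct 17, 1977 → Oct 17, 1978: 365 days.
Oct 17, 1978 → Oct 17, 1979: 365 days.
Oct 17, 1979 → Oct 17, 1980: 366 days (Feb 29, 1980 is in that span).
Oct 17, 1980 → Oct 17, 1981: 365 days.
Oct 17, 1981 → Oct 17, 1982: 365 days.
Oct 17, 1982 → Oct 17, 1983: 365 days.
Oct 17, 1983 → Oct 17, 1984: 366 days (Feb 29, 1984 is in that span).
Oct 17, 1984 → Nov 17, 1984: 31 days (October has 31).
Nov 17, 1984 → Dec 17, 1984: 30 days (November has 30).
Dec 17, 1984 → Jan 10, 1985: 24 days.
Total: 2642 days.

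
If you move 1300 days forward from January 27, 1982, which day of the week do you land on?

Jan 27, 1982 is a Wednesday.
1300 mod 7 = 5, so 1300 days after a Wednesday is Wednesday + 5 = Monday.

Monday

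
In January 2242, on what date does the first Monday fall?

January 3, 2242

January 1, 2242 is a Saturday.
The first Monday is therefore January 3 (2 days later).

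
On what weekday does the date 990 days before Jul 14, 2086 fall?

First find the weekday of Jul 14, 2086. Doomsday rule: the anchor day for the 2000s is Tuesday. For year 86: 86÷12 = 7 r 2, and 2÷4 = 0, so 7+2+0 = 9.
Tuesday + 9 ≡ Thursday — that's 2086's doomsday.
In July the doomsday date is Jul 11.
Jul 14 is 3 days after Jul 11; 3 mod 7 = 3, so Thursday + 3 = Sunday.
990 mod 7 = 3, so 990 days before a Sunday is Sunday − 3 = Thursday.

Thursday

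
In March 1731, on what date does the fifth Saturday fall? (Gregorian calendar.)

March 1, 1731 is a Thursday.
The first Saturday is therefore March 3 (2 days later).
The fifth Saturday is 3 + 4×7 = March 31.

March 31, 1731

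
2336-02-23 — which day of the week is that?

Sunday

Doomsday rule: the anchor day for the 2300s is Wednesday. For year 36: 36÷12 = 3 r 0, and 0÷4 = 0, so 3+0+0 = 3.
Wednesday + 3 ≡ Saturday — that's 2336's doomsday.
In February the doomsday date is Feb 29 (2336 is a leap year (divisible by 4)).
Feb 23 is 6 days before Feb 29; 6 mod 7 = 6, so Saturday − 6 = Sunday.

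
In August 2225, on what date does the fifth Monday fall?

August 1, 2225 is a Monday.
The first Monday is therefore August 1 (same day).
The fifth Monday is 1 + 4×7 = August 29.

August 29, 2225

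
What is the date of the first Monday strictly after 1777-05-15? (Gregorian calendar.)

May 15, 1777 is a Thursday.
From Thursday to the next Monday is 4 days.
May 15, 1777 + 4 = May 19, 1777.

May 19, 1777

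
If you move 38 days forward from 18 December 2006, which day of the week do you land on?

Thursday

First find the weekday of Dec 18, 2006. Doomsday rule: the anchor day for the 2000s is Tuesday. For year 06: 6÷12 = 0 r 6, and 6÷4 = 1, so 0+6+1 = 7.
Tuesday + 7 ≡ Tuesday — that's 2006's doomsday.
In December the doomsday date is Dec 12.
Dec 18 is 6 days after Dec 12; 6 mod 7 = 6, so Tuesday + 6 = Monday.
38 mod 7 = 3, so 38 days after a Monday is Monday + 3 = Thursday.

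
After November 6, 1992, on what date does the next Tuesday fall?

Nov 6, 1992 is a Friday.
From Friday to the next Tuesday is 4 days.
Nov 6, 1992 + 4 = Nov 10, 1992.

November 10, 1992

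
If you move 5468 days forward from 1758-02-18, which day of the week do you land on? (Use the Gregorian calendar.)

Sunday

First find the weekday of Feb 18, 1758. Doomsday rule: the anchor day for the 1700s is Sunday. For year 58: 58÷12 = 4 r 10, and 10÷4 = 2, so 4+10+2 = 16.
Sunday + 16 ≡ Tuesday — that's 1758's doomsday.
In February the doomsday date is Feb 28 (1758 is not a leap year).
Feb 18 is 10 days before Feb 28; 10 mod 7 = 3, so Tuesday − 3 = Saturday.
5468 mod 7 = 1, so 5468 days after a Saturday is Saturday + 1 = Sunday.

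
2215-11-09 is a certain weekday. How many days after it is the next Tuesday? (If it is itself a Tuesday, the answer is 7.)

5

Nov 9, 2215 is a Thursday.
From Thursday to the next Tuesday is 5 days.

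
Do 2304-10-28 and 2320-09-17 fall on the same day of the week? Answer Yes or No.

From Oct 28, 2304 to Sep 17, 2320 is 5803 days.
5803 mod 7 = 0, so they are the same weekday.
(Oct 28, 2304 is a Friday; Sep 17, 2320 is a Friday.)

Yes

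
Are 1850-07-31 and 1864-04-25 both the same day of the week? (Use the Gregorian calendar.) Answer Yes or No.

From Jul 31, 1850 to Apr 25, 1864 is 5017 days.
5017 mod 7 = 5, so they are different weekdays.
(Jul 31, 1850 is a Wednesday; Apr 25, 1864 is a Monday.)

No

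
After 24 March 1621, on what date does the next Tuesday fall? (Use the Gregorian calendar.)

Mar 24, 1621 is a Wednesday.
From Wednesday to the next Tuesday is 6 days.
Mar 24, 1621 + 6 = Mar 30, 1621.

March 30, 1621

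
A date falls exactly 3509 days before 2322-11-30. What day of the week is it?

First find the weekday of Nov 30, 2322. Doomsday rule: the anchor day for the 2300s is Wednesday. For year 22: 22÷12 = 1 r 10, and 10÷4 = 2, so 1+10+2 = 13.
Wednesday + 13 ≡ Tuesday — that's 2322's doomsday.
In November the doomsday date is Nov 7.
Nov 30 is 23 days after Nov 7; 23 mod 7 = 2, so Tuesday + 2 = Thursday.
3509 mod 7 = 2, so 3509 days before a Thursday is Thursday − 2 = Tuesday.

Tuesday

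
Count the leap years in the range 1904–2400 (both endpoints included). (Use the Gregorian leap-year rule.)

122

Multiples of 4 in [1904,2400]: 125.
Of those, multiples of 100: 5 (not leap unless ÷400).
Multiples of 400: 2.
Leap years = 125 − 5 + 2 = 122.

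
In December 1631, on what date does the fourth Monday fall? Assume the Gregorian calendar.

December 1, 1631 is a Monday.
The first Monday is therefore December 1 (same day).
The fourth Monday is 1 + 3×7 = December 22.

December 22, 1631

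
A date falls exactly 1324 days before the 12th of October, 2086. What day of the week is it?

Oct 12, 2086 is a Saturday.
1324 mod 7 = 1, so 1324 days before a Saturday is Saturday − 1 = Friday.

Friday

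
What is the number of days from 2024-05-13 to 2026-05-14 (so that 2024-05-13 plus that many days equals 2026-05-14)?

May 13, 2024 → May 13, 2025: 365 days.
May 13, 2025 → Jun 13, 2025: 31 days (May has 31).
Jun 13, 2025 → Jul 13, 2025: 30 days (June has 30).
Jul 13, 2025 → Aug 13, 2025: 31 days (July has 31).
Aug 13, 2025 → Sep 13, 2025: 31 days (August has 31).
Sep 13, 2025 → Oct 13, 2025: 30 days (September has 30).
Oct 13, 2025 → Nov 13, 2025: 31 days (October has 31).
Nov 13, 2025 → Dec 13, 2025: 30 days (November has 30).
Dec 13, 2025 → Jan 13, 2026: 31 days (December has 31).
Jan 13, 2026 → Feb 13, 2026: 31 days (January has 31).
Feb 13, 2026 → Mar 13, 2026: 28 days (February has 28).
Mar 13, 2026 → Apr 13, 2026: 31 days (March has 31).
Apr 13, 2026 → May 13, 2026: 30 days (April has 30).
May 13, 2026 → May 14, 2026: 1 days.
Total: 731 days.

731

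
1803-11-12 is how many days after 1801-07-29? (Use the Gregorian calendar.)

Jul 29, 1801 → Jul 29, 1802: 365 days.
Jul 29, 1802 → Jul 29, 1803: 365 days.
Jul 29, 1803 → Aug 29, 1803: 31 days (July has 31).
Aug 29, 1803 → Sep 29, 1803: 31 days (August has 31).
Sep 29, 1803 → Oct 29, 1803: 30 days (September has 30).
Oct 29, 1803 → Nov 12, 1803: 14 days.
Total: 836 days.

836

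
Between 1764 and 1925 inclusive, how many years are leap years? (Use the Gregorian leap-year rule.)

39

Multiples of 4 in [1764,1925]: 41.
Of those, multiples of 100: 2 (not leap unless ÷400).
Multiples of 400: 0.
Leap years = 41 − 2 + 0 = 39.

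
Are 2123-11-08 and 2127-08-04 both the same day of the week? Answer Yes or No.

From Nov 8, 2123 to Aug 4, 2127 is 1365 days.
1365 mod 7 = 0, so they are the same weekday.
(Nov 8, 2123 is a Monday; Aug 4, 2127 is a Monday.)

Yes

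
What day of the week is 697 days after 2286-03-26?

Tuesday

First find the weekday of Mar 26, 2286. Doomsday rule: the anchor day for the 2200s is Friday. For year 86: 86÷12 = 7 r 2, and 2÷4 = 0, so 7+2+0 = 9.
Friday + 9 ≡ Sunday — that's 2286's doomsday.
In March the doomsday date is Mar 14.
Mar 26 is 12 days after Mar 14; 12 mod 7 = 5, so Sunday + 5 = Friday.
697 mod 7 = 4, so 697 days after a Friday is Friday + 4 = Tuesday.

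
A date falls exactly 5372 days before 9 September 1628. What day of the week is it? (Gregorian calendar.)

First find the weekday of Sep 9, 1628. Doomsday rule: the anchor day for the 1600s is Tuesday. For year 28: 28÷12 = 2 r 4, and 4÷4 = 1, so 2+4+1 = 7.
Tuesday + 7 ≡ Tuesday — that's 1628's doomsday.
In September the doomsday date is Sep 5.
Sep 9 is 4 days after Sep 5; 4 mod 7 = 4, so Tuesday + 4 = Saturday.
5372 mod 7 = 3, so 5372 days before a Saturday is Saturday − 3 = Wednesday.

Wednesday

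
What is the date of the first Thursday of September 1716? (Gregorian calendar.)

September 3, 1716

September 1, 1716 is a Tuesday.
The first Thursday is therefore September 3 (2 days later).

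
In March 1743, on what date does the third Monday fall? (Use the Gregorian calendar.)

March 18, 1743

March 1, 1743 is a Friday.
The first Monday is therefore March 4 (3 days later).
The third Monday is 4 + 2×7 = March 18.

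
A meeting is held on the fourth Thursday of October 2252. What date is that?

October 1, 2252 is a Friday.
The first Thursday is therefore October 7 (6 days later).
The fourth Thursday is 7 + 3×7 = October 28.

October 28, 2252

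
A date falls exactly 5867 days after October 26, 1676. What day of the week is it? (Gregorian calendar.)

Tuesday

First find the weekday of Oct 26, 1676. Doomsday rule: the anchor day for the 1600s is Tuesday. For year 76: 76÷12 = 6 r 4, and 4÷4 = 1, so 6+4+1 = 11.
Tuesday + 11 ≡ Saturday — that's 1676's doomsday.
In October the doomsday date is Oct 10.
Oct 26 is 16 days after Oct 10; 16 mod 7 = 2, so Saturday + 2 = Monday.
5867 mod 7 = 1, so 5867 days after a Monday is Monday + 1 = Tuesday.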